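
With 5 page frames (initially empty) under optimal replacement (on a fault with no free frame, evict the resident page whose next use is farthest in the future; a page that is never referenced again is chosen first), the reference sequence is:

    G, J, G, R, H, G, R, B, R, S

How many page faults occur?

G: miss, frames {G}
J: miss, frames {G,J}
G: hit
R: miss, frames {G,J,R}
H: miss, frames {G,J,R,H}
G: hit
R: hit
B: miss, frames {G,J,R,H,B}
R: hit
S: miss, evict B, frames {G,J,R,H,S}
Page faults: 6.

6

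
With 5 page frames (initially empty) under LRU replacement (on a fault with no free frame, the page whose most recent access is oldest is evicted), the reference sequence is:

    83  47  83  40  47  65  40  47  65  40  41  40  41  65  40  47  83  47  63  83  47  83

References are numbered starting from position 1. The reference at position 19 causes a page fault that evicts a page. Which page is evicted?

pos 1: 83 → miss, frames [83]
pos 2: 47 → miss, frames [83, 47]
pos 3: 83 → hit
pos 4: 40 → miss, frames [47, 83, 40]
pos 5: 47 → hit
pos 6: 65 → miss, frames [83, 40, 47, 65]
pos 7: 40 → hit
pos 8: 47 → hit
pos 9: 65 → hit
pos 10: 40 → hit
pos 11: 41 → miss, frames [83, 47, 65, 40, 41]
pos 12: 40 → hit
pos 13: 41 → hit
pos 14: 65 → hit
pos 15: 40 → hit
pos 16: 47 → hit
pos 17: 83 → hit
pos 18: 47 → hit
pos 19: 63 → miss, evict 41, frames [65, 40, 83, 47, 63]
At position 19, page 41 is evicted.

41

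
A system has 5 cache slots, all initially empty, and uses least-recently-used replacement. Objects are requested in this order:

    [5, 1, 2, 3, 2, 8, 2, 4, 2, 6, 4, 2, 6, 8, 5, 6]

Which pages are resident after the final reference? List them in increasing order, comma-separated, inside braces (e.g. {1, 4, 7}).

5 -> fault, frames (5)
1 -> fault, frames (5 1)
2 -> fault, frames (5 1 2)
3 -> fault, frames (5 1 2 3)
2 -> hit
8 -> fault, frames (5 1 3 2 8)
2 -> hit
4 -> fault, evict 5, frames (1 3 8 2 4)
2 -> hit
6 -> fault, evict 1, frames (3 8 4 2 6)
4 -> hit
2 -> hit
6 -> hit
8 -> hit
5 -> fault, evict 3, frames (4 2 6 8 5)
6 -> hit

{2, 4, 5, 6, 8}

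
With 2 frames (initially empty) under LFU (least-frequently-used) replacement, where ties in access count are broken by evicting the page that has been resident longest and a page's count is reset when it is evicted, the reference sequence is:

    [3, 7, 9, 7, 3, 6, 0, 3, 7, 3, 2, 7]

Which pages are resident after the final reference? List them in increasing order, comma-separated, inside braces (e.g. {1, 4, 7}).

{2, 7}

3: fault, frames {3}
7: fault, frames {3,7}
9: fault, evict 3, frames {7,9}
7: hit
3: fault, evict 9, frames {7,3}
6: fault, evict 3, frames {7,6}
0: fault, evict 6, frames {7,0}
3: fault, evict 0, frames {7,3}
7: hit
3: hit
2: fault, evict 3, frames {7,2}
7: hit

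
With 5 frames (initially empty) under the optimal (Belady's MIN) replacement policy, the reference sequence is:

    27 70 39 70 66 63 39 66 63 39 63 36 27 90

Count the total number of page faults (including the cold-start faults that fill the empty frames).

7

27 -> miss, frames [27]
70 -> miss, frames [27, 70]
39 -> miss, frames [27, 70, 39]
70 -> hit
66 -> miss, frames [27, 70, 39, 66]
63 -> miss, frames [27, 70, 39, 66, 63]
39 -> hit
66 -> hit
63 -> hit
39 -> hit
63 -> hit
36 -> miss, evict 63, frames [27, 70, 39, 66, 36]
27 -> hit
90 -> miss, evict 36, frames [27, 70, 39, 66, 90]
Page faults: 7.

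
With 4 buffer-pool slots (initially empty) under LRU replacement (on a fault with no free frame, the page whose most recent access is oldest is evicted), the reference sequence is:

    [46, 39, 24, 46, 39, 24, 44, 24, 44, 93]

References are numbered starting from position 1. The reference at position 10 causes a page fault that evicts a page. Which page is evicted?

46

pos 1: 46: fault, frames {46}
pos 2: 39: fault, frames {46,39}
pos 3: 24: fault, frames {46,39,24}
pos 4: 46: hit
pos 5: 39: hit
pos 6: 24: hit
pos 7: 44: fault, frames {46,39,24,44}
pos 8: 24: hit
pos 9: 44: hit
pos 10: 93: fault, evict 46, frames {39,24,44,93}
At position 10, page 46 is evicted.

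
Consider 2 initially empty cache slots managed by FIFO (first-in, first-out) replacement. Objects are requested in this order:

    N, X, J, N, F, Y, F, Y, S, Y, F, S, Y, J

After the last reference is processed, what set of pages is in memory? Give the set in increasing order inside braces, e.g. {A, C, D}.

{J, Y}

N: fault, frames [N]
X: fault, frames [N, X]
J: fault, evict N, frames [X, J]
N: fault, evict X, frames [J, N]
F: fault, evict J, frames [N, F]
Y: fault, evict N, frames [F, Y]
F: hit
Y: hit
S: fault, evict F, frames [Y, S]
Y: hit
F: fault, evict Y, frames [S, F]
S: hit
Y: fault, evict S, frames [F, Y]
J: fault, evict F, frames [Y, J]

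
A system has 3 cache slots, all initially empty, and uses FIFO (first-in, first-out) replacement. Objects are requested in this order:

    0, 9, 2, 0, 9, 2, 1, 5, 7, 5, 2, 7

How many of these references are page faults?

0 → miss, frames {0}
9 → miss, frames {0,9}
2 → miss, frames {0,9,2}
0 → hit
9 → hit
2 → hit
1 → miss, evict 0, frames {9,2,1}
5 → miss, evict 9, frames {2,1,5}
7 → miss, evict 2, frames {1,5,7}
5 → hit
2 → miss, evict 1, frames {5,7,2}
7 → hit
Page faults: 7.

7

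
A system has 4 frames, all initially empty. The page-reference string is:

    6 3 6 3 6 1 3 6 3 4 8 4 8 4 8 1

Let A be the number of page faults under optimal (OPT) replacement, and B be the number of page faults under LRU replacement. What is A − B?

Under OPT: F F . . . F . . . F F . . . . . → 5 faults.
Under LRU: F F . . . F . . . F F . . . . F → 6 faults.
A − B = 5 − 6 = -1.

-1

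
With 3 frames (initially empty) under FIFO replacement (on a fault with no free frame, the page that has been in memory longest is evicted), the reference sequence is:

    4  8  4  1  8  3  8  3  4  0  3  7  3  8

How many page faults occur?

9

4: miss, frames (4)
8: miss, frames (4 8)
4: hit
1: miss, frames (4 8 1)
8: hit
3: miss, evict 4, frames (8 1 3)
8: hit
3: hit
4: miss, evict 8, frames (1 3 4)
0: miss, evict 1, frames (3 4 0)
3: hit
7: miss, evict 3, frames (4 0 7)
3: miss, evict 4, frames (0 7 3)
8: miss, evict 0, frames (7 3 8)
Page faults: 9.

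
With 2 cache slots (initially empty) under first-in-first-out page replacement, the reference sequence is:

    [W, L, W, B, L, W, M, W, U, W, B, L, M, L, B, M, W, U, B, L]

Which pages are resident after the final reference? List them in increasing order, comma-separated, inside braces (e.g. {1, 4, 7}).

{B, L}

W -> fault, frames [W]
L -> fault, frames [W, L]
W -> hit
B -> fault, evict W, frames [L, B]
L -> hit
W -> fault, evict L, frames [B, W]
M -> fault, evict B, frames [W, M]
W -> hit
U -> fault, evict W, frames [M, U]
W -> fault, evict M, frames [U, W]
B -> fault, evict U, frames [W, B]
L -> fault, evict W, frames [B, L]
M -> fault, evict B, frames [L, M]
L -> hit
B -> fault, evict L, frames [M, B]
M -> hit
W -> fault, evict M, frames [B, W]
U -> fault, evict B, frames [W, U]
B -> fault, evict W, frames [U, B]
L -> fault, evict U, frames [B, L]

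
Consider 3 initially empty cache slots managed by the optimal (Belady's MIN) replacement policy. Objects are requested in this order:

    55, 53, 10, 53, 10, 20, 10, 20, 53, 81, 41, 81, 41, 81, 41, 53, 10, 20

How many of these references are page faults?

55 → fault, frames {55}
53 → fault, frames {55,53}
10 → fault, frames {55,53,10}
53 → hit
10 → hit
20 → fault, evict 55, frames {53,10,20}
10 → hit
20 → hit
53 → hit
81 → fault, evict 20, frames {53,10,81}
41 → fault, evict 10, frames {53,81,41}
81 → hit
41 → hit
81 → hit
41 → hit
53 → hit
10 → fault, evict 41, frames {53,81,10}
20 → fault, evict 10, frames {53,81,20}
Page faults: 8.

8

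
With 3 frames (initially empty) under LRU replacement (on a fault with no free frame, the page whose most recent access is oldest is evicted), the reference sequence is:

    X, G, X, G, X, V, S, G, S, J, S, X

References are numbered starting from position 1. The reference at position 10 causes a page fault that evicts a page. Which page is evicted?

V

pos 1: X -> miss, frames [X]
pos 2: G -> miss, frames [X, G]
pos 3: X -> hit
pos 4: G -> hit
pos 5: X -> hit
pos 6: V -> miss, frames [G, X, V]
pos 7: S -> miss, evict G, frames [X, V, S]
pos 8: G -> miss, evict X, frames [V, S, G]
pos 9: S -> hit
pos 10: J -> miss, evict V, frames [G, S, J]
At position 10, page V is evicted.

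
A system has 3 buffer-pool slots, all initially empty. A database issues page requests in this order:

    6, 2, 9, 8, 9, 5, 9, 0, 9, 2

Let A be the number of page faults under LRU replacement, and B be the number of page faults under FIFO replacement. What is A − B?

Under LRU: F F F F . F . F . F → 7 faults.
Under FIFO: F F F F . F . F F F → 8 faults.
A − B = 7 − 8 = -1.

-1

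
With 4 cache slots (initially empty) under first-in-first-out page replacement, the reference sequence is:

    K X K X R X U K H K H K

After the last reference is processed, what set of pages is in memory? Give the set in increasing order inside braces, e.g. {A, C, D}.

{H, K, R, U}

K → fault, frames (K)
X → fault, frames (K X)
K → hit
X → hit
R → fault, frames (K X R)
X → hit
U → fault, frames (K X R U)
K → hit
H → fault, evict K, frames (X R U H)
K → fault, evict X, frames (R U H K)
H → hit
K → hit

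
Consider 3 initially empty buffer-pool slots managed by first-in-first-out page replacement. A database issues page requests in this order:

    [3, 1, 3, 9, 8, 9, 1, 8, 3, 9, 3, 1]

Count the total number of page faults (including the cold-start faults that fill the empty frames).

6

3: miss, frames (3)
1: miss, frames (3 1)
3: hit
9: miss, frames (3 1 9)
8: miss, evict 3, frames (1 9 8)
9: hit
1: hit
8: hit
3: miss, evict 1, frames (9 8 3)
9: hit
3: hit
1: miss, evict 9, frames (8 3 1)
Page faults: 6.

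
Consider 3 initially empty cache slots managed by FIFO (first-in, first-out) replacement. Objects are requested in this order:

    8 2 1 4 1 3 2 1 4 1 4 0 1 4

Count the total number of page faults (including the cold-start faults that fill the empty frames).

9

8 → fault, frames (8)
2 → fault, frames (8 2)
1 → fault, frames (8 2 1)
4 → fault, evict 8, frames (2 1 4)
1 → hit
3 → fault, evict 2, frames (1 4 3)
2 → fault, evict 1, frames (4 3 2)
1 → fault, evict 4, frames (3 2 1)
4 → fault, evict 3, frames (2 1 4)
1 → hit
4 → hit
0 → fault, evict 2, frames (1 4 0)
1 → hit
4 → hit
Page faults: 9.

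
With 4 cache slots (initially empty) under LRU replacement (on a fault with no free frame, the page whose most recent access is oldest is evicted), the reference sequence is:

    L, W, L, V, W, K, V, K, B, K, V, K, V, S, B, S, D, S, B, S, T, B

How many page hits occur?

14

L → fault, frames (L)
W → fault, frames (L W)
L → hit
V → fault, frames (W L V)
W → hit
K → fault, frames (L V W K)
V → hit
K → hit
B → fault, evict L, frames (W V K B)
K → hit
V → hit
K → hit
V → hit
S → fault, evict W, frames (B K V S)
B → hit
S → hit
D → fault, evict K, frames (V B S D)
S → hit
B → hit
S → hit
T → fault, evict V, frames (D B S T)
B → hit
Hits: 14.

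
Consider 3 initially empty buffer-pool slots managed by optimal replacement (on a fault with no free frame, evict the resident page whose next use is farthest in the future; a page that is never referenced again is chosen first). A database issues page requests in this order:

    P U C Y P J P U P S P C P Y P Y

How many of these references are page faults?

P → miss, frames {P}
U → miss, frames {P,U}
C → miss, frames {P,U,C}
Y → miss, evict C, frames {P,U,Y}
P → hit
J → miss, evict Y, frames {P,U,J}
P → hit
U → hit
P → hit
S → miss, evict J, frames {P,U,S}
P → hit
C → miss, evict S, frames {P,U,C}
P → hit
Y → miss, evict C, frames {P,U,Y}
P → hit
Y → hit
Page faults: 8.

8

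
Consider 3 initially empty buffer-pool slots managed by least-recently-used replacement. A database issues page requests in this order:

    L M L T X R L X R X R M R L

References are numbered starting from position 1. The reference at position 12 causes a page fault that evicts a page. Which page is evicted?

pos 1: L → fault, frames [L]
pos 2: M → fault, frames [L, M]
pos 3: L → hit
pos 4: T → fault, frames [M, L, T]
pos 5: X → fault, evict M, frames [L, T, X]
pos 6: R → fault, evict L, frames [T, X, R]
pos 7: L → fault, evict T, frames [X, R, L]
pos 8: X → hit
pos 9: R → hit
pos 10: X → hit
pos 11: R → hit
pos 12: M → fault, evict L, frames [X, R, M]
At position 12, page L is evicted.

L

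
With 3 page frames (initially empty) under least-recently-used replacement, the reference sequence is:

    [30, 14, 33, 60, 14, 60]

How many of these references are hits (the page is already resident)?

30 → fault, frames (30)
14 → fault, frames (30 14)
33 → fault, frames (30 14 33)
60 → fault, evict 30, frames (14 33 60)
14 → hit
60 → hit
Hits: 2.

2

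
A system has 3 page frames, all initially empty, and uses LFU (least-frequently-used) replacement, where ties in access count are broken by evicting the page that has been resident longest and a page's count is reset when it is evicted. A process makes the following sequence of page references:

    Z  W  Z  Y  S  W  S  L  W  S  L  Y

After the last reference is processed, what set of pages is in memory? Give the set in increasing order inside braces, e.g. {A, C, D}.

{S, Y, Z}

Z → miss, frames [Z]
W → miss, frames [Z, W]
Z → hit
Y → miss, frames [Z, W, Y]
S → miss, evict W, frames [Z, Y, S]
W → miss, evict Y, frames [Z, S, W]
S → hit
L → miss, evict W, frames [Z, S, L]
W → miss, evict L, frames [Z, S, W]
S → hit
L → miss, evict W, frames [Z, S, L]
Y → miss, evict L, frames [Z, S, Y]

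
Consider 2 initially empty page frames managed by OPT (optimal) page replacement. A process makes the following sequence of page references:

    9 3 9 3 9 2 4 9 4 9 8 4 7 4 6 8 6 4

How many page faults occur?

9

9 -> miss, frames (9)
3 -> miss, frames (9 3)
9 -> hit
3 -> hit
9 -> hit
2 -> miss, evict 3, frames (9 2)
4 -> miss, evict 2, frames (9 4)
9 -> hit
4 -> hit
9 -> hit
8 -> miss, evict 9, frames (4 8)
4 -> hit
7 -> miss, evict 8, frames (4 7)
4 -> hit
6 -> miss, evict 7, frames (4 6)
8 -> miss, evict 4, frames (6 8)
6 -> hit
4 -> miss, evict 8, frames (6 4)
Page faults: 9.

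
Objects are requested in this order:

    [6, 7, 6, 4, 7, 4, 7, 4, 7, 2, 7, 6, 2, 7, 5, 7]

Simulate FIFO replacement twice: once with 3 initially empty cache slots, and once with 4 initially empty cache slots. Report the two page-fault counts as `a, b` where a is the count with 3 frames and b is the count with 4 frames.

3 frames: F F . F . . . . . F . F . F F . → 7 faults.
4 frames: F F . F . . . . . F . . . . F . → 5 faults.
5 < 7: adding a frame reduced faults, as is typical.

7, 5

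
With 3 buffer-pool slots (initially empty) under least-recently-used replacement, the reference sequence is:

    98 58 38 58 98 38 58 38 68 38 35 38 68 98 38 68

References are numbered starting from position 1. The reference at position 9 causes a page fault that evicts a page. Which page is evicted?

pos 1: 98: fault, frames (98)
pos 2: 58: fault, frames (98 58)
pos 3: 38: fault, frames (98 58 38)
pos 4: 58: hit
pos 5: 98: hit
pos 6: 38: hit
pos 7: 58: hit
pos 8: 38: hit
pos 9: 68: fault, evict 98, frames (58 38 68)
At position 9, page 98 is evicted.

98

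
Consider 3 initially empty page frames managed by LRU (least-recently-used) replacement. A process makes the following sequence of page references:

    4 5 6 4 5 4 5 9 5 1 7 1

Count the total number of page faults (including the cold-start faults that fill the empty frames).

6

4 → fault, frames [4]
5 → fault, frames [4, 5]
6 → fault, frames [4, 5, 6]
4 → hit
5 → hit
4 → hit
5 → hit
9 → fault, evict 6, frames [4, 5, 9]
5 → hit
1 → fault, evict 4, frames [9, 5, 1]
7 → fault, evict 9, frames [5, 1, 7]
1 → hit
Page faults: 6.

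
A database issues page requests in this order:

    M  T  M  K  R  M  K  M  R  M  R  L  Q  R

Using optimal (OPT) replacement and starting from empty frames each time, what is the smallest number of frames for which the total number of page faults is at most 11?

f=1: 14 faults
f=2: 8 faults
f=3: 6 faults
f=4: 6 faults
f=5: 6 faults
f=6: 6 faults
Smallest f with faults ≤ 11 is 2.

2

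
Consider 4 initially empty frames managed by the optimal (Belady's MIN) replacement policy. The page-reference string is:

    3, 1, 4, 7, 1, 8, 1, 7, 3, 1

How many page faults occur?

5

3 -> miss, frames (3)
1 -> miss, frames (3 1)
4 -> miss, frames (3 1 4)
7 -> miss, frames (3 1 4 7)
1 -> hit
8 -> miss, evict 4, frames (3 1 7 8)
1 -> hit
7 -> hit
3 -> hit
1 -> hit
Page faults: 5.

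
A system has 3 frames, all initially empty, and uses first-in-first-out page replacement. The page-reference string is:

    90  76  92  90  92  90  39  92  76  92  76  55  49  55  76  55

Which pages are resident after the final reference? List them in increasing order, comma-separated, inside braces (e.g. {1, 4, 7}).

{49, 55, 76}

90 → miss, frames {90}
76 → miss, frames {90,76}
92 → miss, frames {90,76,92}
90 → hit
92 → hit
90 → hit
39 → miss, evict 90, frames {76,92,39}
92 → hit
76 → hit
92 → hit
76 → hit
55 → miss, evict 76, frames {92,39,55}
49 → miss, evict 92, frames {39,55,49}
55 → hit
76 → miss, evict 39, frames {55,49,76}
55 → hit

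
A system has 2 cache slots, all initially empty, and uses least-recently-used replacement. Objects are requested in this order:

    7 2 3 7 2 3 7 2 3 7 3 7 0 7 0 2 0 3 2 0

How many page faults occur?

15

7: fault, frames (7)
2: fault, frames (7 2)
3: fault, evict 7, frames (2 3)
7: fault, evict 2, frames (3 7)
2: fault, evict 3, frames (7 2)
3: fault, evict 7, frames (2 3)
7: fault, evict 2, frames (3 7)
2: fault, evict 3, frames (7 2)
3: fault, evict 7, frames (2 3)
7: fault, evict 2, frames (3 7)
3: hit
7: hit
0: fault, evict 3, frames (7 0)
7: hit
0: hit
2: fault, evict 7, frames (0 2)
0: hit
3: fault, evict 2, frames (0 3)
2: fault, evict 0, frames (3 2)
0: fault, evict 3, frames (2 0)
Page faults: 15.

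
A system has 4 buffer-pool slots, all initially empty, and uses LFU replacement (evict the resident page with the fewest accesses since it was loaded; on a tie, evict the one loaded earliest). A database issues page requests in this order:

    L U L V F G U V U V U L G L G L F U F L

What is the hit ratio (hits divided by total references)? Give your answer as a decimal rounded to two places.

0.60

L → fault, frames (L)
U → fault, frames (L U)
L → hit
V → fault, frames (L U V)
F → fault, frames (L U V F)
G → fault, evict U, frames (L V F G)
U → fault, evict V, frames (L F G U)
V → fault, evict F, frames (L G U V)
U → hit
V → hit
U → hit
L → hit
G → hit
L → hit
G → hit
L → hit
F → fault, evict V, frames (L G U F)
U → hit
F → hit
L → hit
Hits: 12 of 20 references → 12/20 = 0.6000.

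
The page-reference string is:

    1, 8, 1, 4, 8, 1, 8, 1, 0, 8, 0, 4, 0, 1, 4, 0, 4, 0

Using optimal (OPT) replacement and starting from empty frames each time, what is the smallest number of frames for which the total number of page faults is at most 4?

4

f=1: 18 faults
f=2: 8 faults
f=3: 5 faults
f=4: 4 faults
Smallest f with faults ≤ 4 is 4.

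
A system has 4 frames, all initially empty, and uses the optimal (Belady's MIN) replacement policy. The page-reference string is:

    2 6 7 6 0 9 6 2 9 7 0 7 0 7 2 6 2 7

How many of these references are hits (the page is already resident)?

2 -> fault, frames (2)
6 -> fault, frames (2 6)
7 -> fault, frames (2 6 7)
6 -> hit
0 -> fault, frames (2 6 7 0)
9 -> fault, evict 0, frames (2 6 7 9)
6 -> hit
2 -> hit
9 -> hit
7 -> hit
0 -> fault, evict 9, frames (2 6 7 0)
7 -> hit
0 -> hit
7 -> hit
2 -> hit
6 -> hit
2 -> hit
7 -> hit
Hits: 12.

12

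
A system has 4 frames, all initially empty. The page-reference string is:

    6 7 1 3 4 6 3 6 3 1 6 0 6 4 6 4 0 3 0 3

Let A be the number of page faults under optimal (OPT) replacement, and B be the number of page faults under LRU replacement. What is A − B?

Under OPT: F F F F F . . . . . . F . . . . . . . . → 6 faults.
Under LRU: F F F F F F . . . . . F . F . . . F . . → 9 faults.
A − B = 6 − 9 = -3.

-3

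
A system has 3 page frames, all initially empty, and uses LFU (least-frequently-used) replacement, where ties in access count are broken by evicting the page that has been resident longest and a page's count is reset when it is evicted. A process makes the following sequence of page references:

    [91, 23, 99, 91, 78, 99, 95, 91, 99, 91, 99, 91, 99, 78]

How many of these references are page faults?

91 -> miss, frames [91]
23 -> miss, frames [91, 23]
99 -> miss, frames [91, 23, 99]
91 -> hit
78 -> miss, evict 23, frames [91, 99, 78]
99 -> hit
95 -> miss, evict 78, frames [91, 99, 95]
91 -> hit
99 -> hit
91 -> hit
99 -> hit
91 -> hit
99 -> hit
78 -> miss, evict 95, frames [91, 99, 78]
Page faults: 6.

6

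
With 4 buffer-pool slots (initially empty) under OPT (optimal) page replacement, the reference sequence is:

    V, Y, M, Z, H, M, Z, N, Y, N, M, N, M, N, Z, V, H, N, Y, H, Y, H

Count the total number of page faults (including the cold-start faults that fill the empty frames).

8

V -> fault, frames (V)
Y -> fault, frames (V Y)
M -> fault, frames (V Y M)
Z -> fault, frames (V Y M Z)
H -> fault, evict V, frames (Y M Z H)
M -> hit
Z -> hit
N -> fault, evict H, frames (Y M Z N)
Y -> hit
N -> hit
M -> hit
N -> hit
M -> hit
N -> hit
Z -> hit
V -> fault, evict Z, frames (Y M N V)
H -> fault, evict V, frames (Y M N H)
N -> hit
Y -> hit
H -> hit
Y -> hit
H -> hit
Page faults: 8.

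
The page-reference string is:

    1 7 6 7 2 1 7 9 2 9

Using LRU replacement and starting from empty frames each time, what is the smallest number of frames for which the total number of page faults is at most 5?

4

f=1: 10 faults
f=2: 8 faults
f=3: 7 faults
f=4: 5 faults
f=5: 5 faults
Smallest f with faults ≤ 5 is 4.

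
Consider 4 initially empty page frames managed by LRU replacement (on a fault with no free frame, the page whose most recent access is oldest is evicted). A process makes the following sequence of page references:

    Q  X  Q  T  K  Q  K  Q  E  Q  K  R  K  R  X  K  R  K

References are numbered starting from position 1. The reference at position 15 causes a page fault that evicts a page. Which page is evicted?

E

pos 1: Q: fault, frames (Q)
pos 2: X: fault, frames (Q X)
pos 3: Q: hit
pos 4: T: fault, frames (X Q T)
pos 5: K: fault, frames (X Q T K)
pos 6: Q: hit
pos 7: K: hit
pos 8: Q: hit
pos 9: E: fault, evict X, frames (T K Q E)
pos 10: Q: hit
pos 11: K: hit
pos 12: R: fault, evict T, frames (E Q K R)
pos 13: K: hit
pos 14: R: hit
pos 15: X: fault, evict E, frames (Q K R X)
At position 15, page E is evicted.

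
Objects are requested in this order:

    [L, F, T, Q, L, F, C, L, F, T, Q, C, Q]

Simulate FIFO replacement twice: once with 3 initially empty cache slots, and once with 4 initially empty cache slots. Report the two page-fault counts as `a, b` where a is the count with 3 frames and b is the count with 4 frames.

9, 10

3 frames: F F F F F F F . . F F . . → 9 faults.
4 frames: F F F F . . F F F F F F . → 10 faults.
10 > 9: adding a frame increased faults — Belady's anomaly.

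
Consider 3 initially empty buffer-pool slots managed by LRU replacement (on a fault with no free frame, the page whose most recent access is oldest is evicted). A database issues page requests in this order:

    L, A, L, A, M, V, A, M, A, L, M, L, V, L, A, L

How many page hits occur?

L -> fault, frames [L]
A -> fault, frames [L, A]
L -> hit
A -> hit
M -> fault, frames [L, A, M]
V -> fault, evict L, frames [A, M, V]
A -> hit
M -> hit
A -> hit
L -> fault, evict V, frames [M, A, L]
M -> hit
L -> hit
V -> fault, evict A, frames [M, L, V]
L -> hit
A -> fault, evict M, frames [V, L, A]
L -> hit
Hits: 9.

9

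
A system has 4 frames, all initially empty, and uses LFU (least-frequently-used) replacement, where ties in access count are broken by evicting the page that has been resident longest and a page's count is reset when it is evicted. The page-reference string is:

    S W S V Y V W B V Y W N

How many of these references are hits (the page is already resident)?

5

S: miss, frames [S]
W: miss, frames [S, W]
S: hit
V: miss, frames [S, W, V]
Y: miss, frames [S, W, V, Y]
V: hit
W: hit
B: miss, evict Y, frames [S, W, V, B]
V: hit
Y: miss, evict B, frames [S, W, V, Y]
W: hit
N: miss, evict Y, frames [S, W, V, N]
Hits: 5.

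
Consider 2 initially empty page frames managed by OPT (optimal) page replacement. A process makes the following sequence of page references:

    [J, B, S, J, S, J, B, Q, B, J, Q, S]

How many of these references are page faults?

J -> miss, frames (J)
B -> miss, frames (J B)
S -> miss, evict B, frames (J S)
J -> hit
S -> hit
J -> hit
B -> miss, evict S, frames (J B)
Q -> miss, evict J, frames (B Q)
B -> hit
J -> miss, evict B, frames (Q J)
Q -> hit
S -> miss, evict J, frames (Q S)
Page faults: 7.

7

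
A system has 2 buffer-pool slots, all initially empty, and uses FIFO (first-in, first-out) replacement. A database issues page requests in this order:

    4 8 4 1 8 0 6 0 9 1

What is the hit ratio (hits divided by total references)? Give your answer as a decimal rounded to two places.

0.30

4: miss, frames (4)
8: miss, frames (4 8)
4: hit
1: miss, evict 4, frames (8 1)
8: hit
0: miss, evict 8, frames (1 0)
6: miss, evict 1, frames (0 6)
0: hit
9: miss, evict 0, frames (6 9)
1: miss, evict 6, frames (9 1)
Hits: 3 of 10 references → 3/10 = 0.3000.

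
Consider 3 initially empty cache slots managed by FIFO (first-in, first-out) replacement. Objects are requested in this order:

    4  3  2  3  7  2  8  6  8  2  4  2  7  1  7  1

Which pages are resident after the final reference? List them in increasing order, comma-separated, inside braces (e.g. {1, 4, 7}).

4 -> miss, frames (4)
3 -> miss, frames (4 3)
2 -> miss, frames (4 3 2)
3 -> hit
7 -> miss, evict 4, frames (3 2 7)
2 -> hit
8 -> miss, evict 3, frames (2 7 8)
6 -> miss, evict 2, frames (7 8 6)
8 -> hit
2 -> miss, evict 7, frames (8 6 2)
4 -> miss, evict 8, frames (6 2 4)
2 -> hit
7 -> miss, evict 6, frames (2 4 7)
1 -> miss, evict 2, frames (4 7 1)
7 -> hit
1 -> hit

{1, 4, 7}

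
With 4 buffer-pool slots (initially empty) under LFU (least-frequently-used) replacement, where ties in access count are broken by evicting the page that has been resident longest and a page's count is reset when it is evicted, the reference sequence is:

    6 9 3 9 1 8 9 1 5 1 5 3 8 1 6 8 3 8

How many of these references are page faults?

12

6 -> fault, frames {6}
9 -> fault, frames {6,9}
3 -> fault, frames {6,9,3}
9 -> hit
1 -> fault, frames {6,9,3,1}
8 -> fault, evict 6, frames {9,3,1,8}
9 -> hit
1 -> hit
5 -> fault, evict 3, frames {9,1,8,5}
1 -> hit
5 -> hit
3 -> fault, evict 8, frames {9,1,5,3}
8 -> fault, evict 3, frames {9,1,5,8}
1 -> hit
6 -> fault, evict 8, frames {9,1,5,6}
8 -> fault, evict 6, frames {9,1,5,8}
3 -> fault, evict 8, frames {9,1,5,3}
8 -> fault, evict 3, frames {9,1,5,8}
Page faults: 12.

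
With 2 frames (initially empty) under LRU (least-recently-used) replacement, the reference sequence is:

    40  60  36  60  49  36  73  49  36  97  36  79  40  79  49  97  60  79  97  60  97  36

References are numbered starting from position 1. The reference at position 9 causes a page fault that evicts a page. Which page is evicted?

pos 1: 40 → miss, frames (40)
pos 2: 60 → miss, frames (40 60)
pos 3: 36 → miss, evict 40, frames (60 36)
pos 4: 60 → hit
pos 5: 49 → miss, evict 36, frames (60 49)
pos 6: 36 → miss, evict 60, frames (49 36)
pos 7: 73 → miss, evict 49, frames (36 73)
pos 8: 49 → miss, evict 36, frames (73 49)
pos 9: 36 → miss, evict 73, frames (49 36)
At position 9, page 73 is evicted.

73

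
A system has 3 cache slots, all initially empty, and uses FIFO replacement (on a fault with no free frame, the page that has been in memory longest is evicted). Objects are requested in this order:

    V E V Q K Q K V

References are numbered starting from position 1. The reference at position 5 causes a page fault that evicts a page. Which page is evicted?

V

pos 1: V → miss, frames {V}
pos 2: E → miss, frames {V,E}
pos 3: V → hit
pos 4: Q → miss, frames {V,E,Q}
pos 5: K → miss, evict V, frames {E,Q,K}
At position 5, page V is evicted.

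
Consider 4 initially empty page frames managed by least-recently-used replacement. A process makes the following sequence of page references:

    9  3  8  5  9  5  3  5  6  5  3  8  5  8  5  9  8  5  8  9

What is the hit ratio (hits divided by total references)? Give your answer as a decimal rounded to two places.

9: miss, frames (9)
3: miss, frames (9 3)
8: miss, frames (9 3 8)
5: miss, frames (9 3 8 5)
9: hit
5: hit
3: hit
5: hit
6: miss, evict 8, frames (9 3 5 6)
5: hit
3: hit
8: miss, evict 9, frames (6 5 3 8)
5: hit
8: hit
5: hit
9: miss, evict 6, frames (3 8 5 9)
8: hit
5: hit
8: hit
9: hit
Hits: 13 of 20 references → 13/20 = 0.6500.

0.65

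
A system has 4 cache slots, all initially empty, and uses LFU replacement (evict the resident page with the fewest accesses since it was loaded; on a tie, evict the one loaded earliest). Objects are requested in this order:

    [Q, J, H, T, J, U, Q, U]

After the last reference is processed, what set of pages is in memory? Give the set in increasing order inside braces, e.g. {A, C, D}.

{J, Q, T, U}

Q → fault, frames {Q}
J → fault, frames {Q,J}
H → fault, frames {Q,J,H}
T → fault, frames {Q,J,H,T}
J → hit
U → fault, evict Q, frames {J,H,T,U}
Q → fault, evict H, frames {J,T,U,Q}
U → hit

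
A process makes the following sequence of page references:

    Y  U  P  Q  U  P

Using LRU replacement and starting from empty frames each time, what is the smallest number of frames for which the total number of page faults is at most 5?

3

f=1: 6 faults
f=2: 6 faults
f=3: 4 faults
f=4: 4 faults
Smallest f with faults ≤ 5 is 3.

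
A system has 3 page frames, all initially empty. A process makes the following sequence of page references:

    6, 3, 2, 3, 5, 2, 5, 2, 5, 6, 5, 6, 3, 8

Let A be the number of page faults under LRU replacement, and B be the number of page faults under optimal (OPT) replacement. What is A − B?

Under LRU: F F F . F . . . . F . . F F → 7 faults.
Under OPT: F F F . F . . . . . . . F F → 6 faults.
A − B = 7 − 6 = 1.

1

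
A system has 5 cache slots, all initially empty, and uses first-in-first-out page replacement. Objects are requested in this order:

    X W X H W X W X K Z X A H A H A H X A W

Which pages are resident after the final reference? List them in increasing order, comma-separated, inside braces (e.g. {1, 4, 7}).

X: miss, frames (X)
W: miss, frames (X W)
X: hit
H: miss, frames (X W H)
W: hit
X: hit
W: hit
X: hit
K: miss, frames (X W H K)
Z: miss, frames (X W H K Z)
X: hit
A: miss, evict X, frames (W H K Z A)
H: hit
A: hit
H: hit
A: hit
H: hit
X: miss, evict W, frames (H K Z A X)
A: hit
W: miss, evict H, frames (K Z A X W)

{A, K, W, X, Z}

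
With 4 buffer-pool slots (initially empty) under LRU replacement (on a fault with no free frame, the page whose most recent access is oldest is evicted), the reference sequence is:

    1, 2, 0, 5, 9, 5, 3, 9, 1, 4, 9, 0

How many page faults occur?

1 -> miss, frames {1}
2 -> miss, frames {1,2}
0 -> miss, frames {1,2,0}
5 -> miss, frames {1,2,0,5}
9 -> miss, evict 1, frames {2,0,5,9}
5 -> hit
3 -> miss, evict 2, frames {0,9,5,3}
9 -> hit
1 -> miss, evict 0, frames {5,3,9,1}
4 -> miss, evict 5, frames {3,9,1,4}
9 -> hit
0 -> miss, evict 3, frames {1,4,9,0}
Page faults: 9.

9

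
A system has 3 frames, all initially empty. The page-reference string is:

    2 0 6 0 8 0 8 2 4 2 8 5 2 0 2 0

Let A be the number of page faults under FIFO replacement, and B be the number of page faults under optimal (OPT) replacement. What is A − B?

2

Under FIFO: F F F . F . . F F . . F . F F . → 9 faults.
Under OPT: F F F . F . . . F . . F . F . . → 7 faults.
A − B = 9 − 7 = 2.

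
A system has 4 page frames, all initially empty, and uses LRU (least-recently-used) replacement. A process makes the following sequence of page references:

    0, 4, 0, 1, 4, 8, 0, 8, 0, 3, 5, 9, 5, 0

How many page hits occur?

7

0 -> miss, frames {0}
4 -> miss, frames {0,4}
0 -> hit
1 -> miss, frames {4,0,1}
4 -> hit
8 -> miss, frames {0,1,4,8}
0 -> hit
8 -> hit
0 -> hit
3 -> miss, evict 1, frames {4,8,0,3}
5 -> miss, evict 4, frames {8,0,3,5}
9 -> miss, evict 8, frames {0,3,5,9}
5 -> hit
0 -> hit
Hits: 7.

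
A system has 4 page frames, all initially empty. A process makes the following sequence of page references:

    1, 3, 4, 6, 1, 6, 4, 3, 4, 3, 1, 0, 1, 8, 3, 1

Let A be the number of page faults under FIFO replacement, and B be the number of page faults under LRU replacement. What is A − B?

2

Under FIFO: F F F F . . . . . . . F F F F . → 8 faults.
Under LRU: F F F F . . . . . . . F . F . . → 6 faults.
A − B = 8 − 6 = 2.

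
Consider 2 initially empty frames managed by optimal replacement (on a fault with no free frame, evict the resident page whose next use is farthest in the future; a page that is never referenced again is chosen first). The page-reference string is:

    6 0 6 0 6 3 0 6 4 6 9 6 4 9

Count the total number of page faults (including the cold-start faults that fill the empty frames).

6 -> fault, frames {6}
0 -> fault, frames {6,0}
6 -> hit
0 -> hit
6 -> hit
3 -> fault, evict 6, frames {0,3}
0 -> hit
6 -> fault, evict 3, frames {0,6}
4 -> fault, evict 0, frames {6,4}
6 -> hit
9 -> fault, evict 4, frames {6,9}
6 -> hit
4 -> fault, evict 6, frames {9,4}
9 -> hit
Page faults: 7.

7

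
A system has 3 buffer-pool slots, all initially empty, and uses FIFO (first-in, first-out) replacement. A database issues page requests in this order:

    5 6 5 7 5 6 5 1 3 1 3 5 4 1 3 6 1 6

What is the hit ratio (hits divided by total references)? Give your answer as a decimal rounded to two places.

0.44

5: miss, frames {5}
6: miss, frames {5,6}
5: hit
7: miss, frames {5,6,7}
5: hit
6: hit
5: hit
1: miss, evict 5, frames {6,7,1}
3: miss, evict 6, frames {7,1,3}
1: hit
3: hit
5: miss, evict 7, frames {1,3,5}
4: miss, evict 1, frames {3,5,4}
1: miss, evict 3, frames {5,4,1}
3: miss, evict 5, frames {4,1,3}
6: miss, evict 4, frames {1,3,6}
1: hit
6: hit
Hits: 8 of 18 references → 8/18 = 0.4444.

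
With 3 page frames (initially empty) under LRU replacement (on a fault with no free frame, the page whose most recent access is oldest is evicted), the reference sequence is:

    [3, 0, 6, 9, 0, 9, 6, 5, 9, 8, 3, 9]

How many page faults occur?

7

3: fault, frames (3)
0: fault, frames (3 0)
6: fault, frames (3 0 6)
9: fault, evict 3, frames (0 6 9)
0: hit
9: hit
6: hit
5: fault, evict 0, frames (9 6 5)
9: hit
8: fault, evict 6, frames (5 9 8)
3: fault, evict 5, frames (9 8 3)
9: hit
Page faults: 7.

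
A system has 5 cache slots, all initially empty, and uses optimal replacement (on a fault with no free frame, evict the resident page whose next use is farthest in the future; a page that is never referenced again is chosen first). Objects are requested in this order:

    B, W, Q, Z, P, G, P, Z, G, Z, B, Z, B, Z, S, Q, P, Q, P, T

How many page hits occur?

12

B → miss, frames (B)
W → miss, frames (B W)
Q → miss, frames (B W Q)
Z → miss, frames (B W Q Z)
P → miss, frames (B W Q Z P)
G → miss, evict W, frames (B Q Z P G)
P → hit
Z → hit
G → hit
Z → hit
B → hit
Z → hit
B → hit
Z → hit
S → miss, evict G, frames (B Q Z P S)
Q → hit
P → hit
Q → hit
P → hit
T → miss, evict S, frames (B Q Z P T)
Hits: 12.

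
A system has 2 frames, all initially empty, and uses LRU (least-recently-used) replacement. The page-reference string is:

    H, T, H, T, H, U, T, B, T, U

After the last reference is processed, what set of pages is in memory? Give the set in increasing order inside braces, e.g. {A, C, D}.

H → miss, frames [H]
T → miss, frames [H, T]
H → hit
T → hit
H → hit
U → miss, evict T, frames [H, U]
T → miss, evict H, frames [U, T]
B → miss, evict U, frames [T, B]
T → hit
U → miss, evict B, frames [T, U]

{T, U}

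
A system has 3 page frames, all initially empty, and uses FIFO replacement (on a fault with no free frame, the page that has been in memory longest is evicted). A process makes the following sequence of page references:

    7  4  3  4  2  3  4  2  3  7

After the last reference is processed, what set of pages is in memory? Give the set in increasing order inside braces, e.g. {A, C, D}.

7: fault, frames {7}
4: fault, frames {7,4}
3: fault, frames {7,4,3}
4: hit
2: fault, evict 7, frames {4,3,2}
3: hit
4: hit
2: hit
3: hit
7: fault, evict 4, frames {3,2,7}

{2, 3, 7}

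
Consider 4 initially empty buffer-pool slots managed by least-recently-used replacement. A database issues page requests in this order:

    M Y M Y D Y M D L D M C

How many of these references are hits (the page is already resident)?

M -> miss, frames {M}
Y -> miss, frames {M,Y}
M -> hit
Y -> hit
D -> miss, frames {M,Y,D}
Y -> hit
M -> hit
D -> hit
L -> miss, frames {Y,M,D,L}
D -> hit
M -> hit
C -> miss, evict Y, frames {L,D,M,C}
Hits: 7.

7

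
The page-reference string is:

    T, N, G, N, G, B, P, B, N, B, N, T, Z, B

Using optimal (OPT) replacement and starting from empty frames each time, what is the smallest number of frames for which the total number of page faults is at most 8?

f=1: 14 faults
f=2: 8 faults
f=3: 7 faults
f=4: 6 faults
f=5: 6 faults
f=6: 6 faults
Smallest f with faults ≤ 8 is 2.

2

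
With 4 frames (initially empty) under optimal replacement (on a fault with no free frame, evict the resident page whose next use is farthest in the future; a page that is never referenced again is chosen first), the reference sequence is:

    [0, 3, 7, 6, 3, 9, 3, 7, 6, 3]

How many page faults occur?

0 -> fault, frames [0]
3 -> fault, frames [0, 3]
7 -> fault, frames [0, 3, 7]
6 -> fault, frames [0, 3, 7, 6]
3 -> hit
9 -> fault, evict 0, frames [3, 7, 6, 9]
3 -> hit
7 -> hit
6 -> hit
3 -> hit
Page faults: 5.

5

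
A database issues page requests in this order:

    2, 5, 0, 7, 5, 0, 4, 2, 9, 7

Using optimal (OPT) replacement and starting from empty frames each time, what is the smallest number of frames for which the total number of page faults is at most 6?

4

f=1: 10 faults
f=2: 8 faults
f=3: 7 faults
f=4: 6 faults
f=5: 6 faults
f=6: 6 faults
Smallest f with faults ≤ 6 is 4.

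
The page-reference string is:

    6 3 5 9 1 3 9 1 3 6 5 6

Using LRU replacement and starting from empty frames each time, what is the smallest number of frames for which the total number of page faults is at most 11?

2

f=1: 12 faults
f=2: 11 faults
f=3: 8 faults
f=4: 7 faults
f=5: 5 faults
Smallest f with faults ≤ 11 is 2.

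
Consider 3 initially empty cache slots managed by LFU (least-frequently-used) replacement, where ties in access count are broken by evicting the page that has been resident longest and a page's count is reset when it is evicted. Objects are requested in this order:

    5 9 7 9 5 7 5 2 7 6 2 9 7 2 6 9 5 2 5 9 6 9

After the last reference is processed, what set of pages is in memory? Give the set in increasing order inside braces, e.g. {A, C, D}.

{5, 7, 9}

5: fault, frames {5}
9: fault, frames {5,9}
7: fault, frames {5,9,7}
9: hit
5: hit
7: hit
5: hit
2: fault, evict 9, frames {5,7,2}
7: hit
6: fault, evict 2, frames {5,7,6}
2: fault, evict 6, frames {5,7,2}
9: fault, evict 2, frames {5,7,9}
7: hit
2: fault, evict 9, frames {5,7,2}
6: fault, evict 2, frames {5,7,6}
9: fault, evict 6, frames {5,7,9}
5: hit
2: fault, evict 9, frames {5,7,2}
5: hit
9: fault, evict 2, frames {5,7,9}
6: fault, evict 9, frames {5,7,6}
9: fault, evict 6, frames {5,7,9}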